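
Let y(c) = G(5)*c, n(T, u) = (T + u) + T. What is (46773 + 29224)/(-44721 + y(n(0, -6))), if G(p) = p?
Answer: -75997/44751 ≈ -1.6982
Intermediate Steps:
n(T, u) = u + 2*T
y(c) = 5*c
(46773 + 29224)/(-44721 + y(n(0, -6))) = (46773 + 29224)/(-44721 + 5*(-6 + 2*0)) = 75997/(-44721 + 5*(-6 + 0)) = 75997/(-44721 + 5*(-6)) = 75997/(-44721 - 30) = 75997/(-44751) = 75997*(-1/44751) = -75997/44751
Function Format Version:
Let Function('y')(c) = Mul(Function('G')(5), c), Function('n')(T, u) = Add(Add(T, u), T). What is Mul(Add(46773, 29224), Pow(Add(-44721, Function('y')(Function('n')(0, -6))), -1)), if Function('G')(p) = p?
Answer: Rational(-75997, 44751) ≈ -1.6982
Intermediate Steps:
Function('n')(T, u) = Add(u, Mul(2, T))
Function('y')(c) = Mul(5, c)
Mul(Add(46773, 29224), Pow(Add(-44721, Function('y')(Function('n')(0, -6))), -1)) = Mul(Add(46773, 29224), Pow(Add(-44721, Mul(5, Add(-6, Mul(2, 0)))), -1)) = Mul(75997, Pow(Add(-44721, Mul(5, Add(-6, 0))), -1)) = Mul(75997, Pow(Add(-44721, Mul(5, -6)), -1)) = Mul(75997, Pow(Add(-44721, -30), -1)) = Mul(75997, Pow(-44751, -1)) = Mul(75997, Rational(-1, 44751)) = Rational(-75997, 44751)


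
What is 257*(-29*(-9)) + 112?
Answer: 67189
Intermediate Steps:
257*(-29*(-9)) + 112 = 257*261 + 112 = 67077 + 112 = 67189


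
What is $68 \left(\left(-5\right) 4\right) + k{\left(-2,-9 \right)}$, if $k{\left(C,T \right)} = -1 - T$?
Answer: $-1352$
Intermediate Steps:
$68 \left(\left(-5\right) 4\right) + k{\left(-2,-9 \right)} = 68 \left(\left(-5\right) 4\right) - -8 = 68 \left(-20\right) + \left(-1 + 9\right) = -1360 + 8 = -1352$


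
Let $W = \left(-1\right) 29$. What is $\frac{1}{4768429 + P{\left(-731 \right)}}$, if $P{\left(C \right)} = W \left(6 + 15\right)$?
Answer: $\frac{1}{4767820} \approx 2.0974 \cdot 10^{-7}$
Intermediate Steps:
$W = -29$
$P{\left(C \right)} = -609$ ($P{\left(C \right)} = - 29 \left(6 + 15\right) = \left(-29\right) 21 = -609$)
$\frac{1}{4768429 + P{\left(-731 \right)}} = \frac{1}{4768429 - 609} = \frac{1}{4767820}$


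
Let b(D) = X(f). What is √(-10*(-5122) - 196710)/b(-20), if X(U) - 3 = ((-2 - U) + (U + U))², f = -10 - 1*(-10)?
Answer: I*√145490/7 ≈ 54.49*I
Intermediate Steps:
f = 0 (f = -10 + 10 = 0)
X(U) = 3 + (-2 + U)² (X(U) = 3 + ((-2 - U) + (U + U))² = 3 + ((-2 - U) + 2*U)² = 3 + (-2 + U)²)
b(D) = 7 (b(D) = 3 + (-2 + 0)² = 3 + (-2)² = 3 + 4 = 7)
√(-10*(-5122) - 196710)/b(-20) = √(-10*(-5122) - 196710)/7 = √(51220 - 196710)*(⅐) = √(-145490)*(⅐) = (I*√145490)*(⅐) = I*√145490/7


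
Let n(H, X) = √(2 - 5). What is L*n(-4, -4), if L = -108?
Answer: -108*I*√3 ≈ -187.06*I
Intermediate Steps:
n(H, X) = I*√3 (n(H, X) = √(-3) = I*√3)
L*n(-4, -4) = -108*I*√3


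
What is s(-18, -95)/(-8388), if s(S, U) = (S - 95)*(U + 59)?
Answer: -113/233 ≈ -0.48498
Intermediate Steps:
s(S, U) = (-95 + S)*(59 + U)
s(-18, -95)/(-8388) = (-5605 - 95*(-95) + 59*(-18) - 18*(-95))/(-8388) = (-5605 + 9025 - 1062 + 1710)*(-1/8388) = 4068*(-1/8388) = -113/233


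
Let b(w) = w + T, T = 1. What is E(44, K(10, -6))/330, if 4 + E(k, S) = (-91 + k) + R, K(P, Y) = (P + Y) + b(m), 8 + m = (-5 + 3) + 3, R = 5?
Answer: -23/165 ≈ -0.13939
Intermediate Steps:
m = -7 (m = -8 + ((-5 + 3) + 3) = -8 + (-2 + 3) = -8 + 1 = -7)
b(w) = 1 + w (b(w) = w + 1 = 1 + w)
K(P, Y) = -6 + P + Y (K(P, Y) = (P + Y) + (1 - 7) = (P + Y) - 6 = -6 + P + Y)
E(k, S) = -90 + k (E(k, S) = -4 + ((-91 + k) + 5) = -4 + (-86 + k) = -90 + k)
E(44, K(10, -6))/330 = (-90 + 44)/330 = -46*1/330 = -23/165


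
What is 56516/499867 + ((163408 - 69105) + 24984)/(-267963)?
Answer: -44483437921/133945860921 ≈ -0.33210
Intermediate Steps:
56516/499867 + ((163408 - 69105) + 24984)/(-267963) = 56516*(1/499867) + (94303 + 24984)*(-1/267963) = 56516/499867 + 119287*(-1/267963) = 56516/499867 - 119287/267963 = -44483437921/133945860921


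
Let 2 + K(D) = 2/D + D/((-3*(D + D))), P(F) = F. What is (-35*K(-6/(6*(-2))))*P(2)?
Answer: -385/3 ≈ -128.33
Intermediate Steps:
K(D) = -13/6 + 2/D (K(D) = -2 + (2/D + D/((-3*(D + D)))) = -2 + (2/D + D/((-6*D))) = -2 + (2/D + D*(-1/(6*D))) = -2 + (2/D - ⅙) = -2 + (-⅙ + 2/D) = -13/6 + 2/D)
(-35*K(-6/(6*(-2))))*P(2) = -35*(-13/6 + 2/((-6/(6*(-2)))))*2 = -35*(-13/6 + 2/((-6/(-12))))*2 = -35*(-13/6 + 2/((-6*(-1/12))))*2 = -35*(-13/6 + 2/(½))*2 = -35*(-13/6 + 2*2)*2 = -35*(-13/6 + 4)*2 = -35*11/6*2 = -385/6*2 = -385/3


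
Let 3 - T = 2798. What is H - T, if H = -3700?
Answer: -905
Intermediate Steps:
T = -2795 (T = 3 - 1*2798 = 3 - 2798 = -2795)
H - T = -3700 - 1*(-2795) = -3700 + 2795 = -905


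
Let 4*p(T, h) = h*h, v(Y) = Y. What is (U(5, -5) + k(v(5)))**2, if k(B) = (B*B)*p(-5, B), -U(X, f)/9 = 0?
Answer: 390625/16 ≈ 24414.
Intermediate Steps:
p(T, h) = h**2/4 (p(T, h) = (h*h)/4 = h**2/4)
U(X, f) = 0 (U(X, f) = -9*0 = 0)
k(B) = B**4/4 (k(B) = (B*B)*(B**2/4) = B**2*(B**2/4) = B**4/4)
(U(5, -5) + k(v(5)))**2 = (0 + (1/4)*5**4)**2 = (0 + (1/4)*625)**2 = (0 + 625/4)**2 = (625/4)**2 = 390625/16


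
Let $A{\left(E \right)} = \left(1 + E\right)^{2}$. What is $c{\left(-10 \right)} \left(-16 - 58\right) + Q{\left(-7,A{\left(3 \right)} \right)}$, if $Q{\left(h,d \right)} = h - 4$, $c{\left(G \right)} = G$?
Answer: $729$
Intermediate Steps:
$Q{\left(h,d \right)} = -4 + h$ ($Q{\left(h,d \right)} = h - 4 = -4 + h$)
$c{\left(-10 \right)} \left(-16 - 58\right) + Q{\left(-7,A{\left(3 \right)} \right)} = - 10 \left(-16 - 58\right) - 11 = \left(-10\right) \left(-74\right) - 11 = 740 - 11 = 729$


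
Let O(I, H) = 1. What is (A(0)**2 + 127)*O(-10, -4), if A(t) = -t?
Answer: 127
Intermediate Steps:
(A(0)**2 + 127)*O(-10, -4) = ((-1*0)**2 + 127)*1 = (0**2 + 127)*1 = (0 + 127)*1 = 127*1 = 127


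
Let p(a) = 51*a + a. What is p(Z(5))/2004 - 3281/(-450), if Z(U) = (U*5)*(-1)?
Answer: 499177/75150 ≈ 6.6424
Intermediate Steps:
Z(U) = -5*U (Z(U) = (5*U)*(-1) = -5*U)
p(a) = 52*a
p(Z(5))/2004 - 3281/(-450) = (52*(-5*5))/2004 - 3281/(-450) = (52*(-25))*(1/2004) - 3281*(-1/450) = -1300*1/2004 + 3281/450 = -325/501 + 3281/450 = 499177/75150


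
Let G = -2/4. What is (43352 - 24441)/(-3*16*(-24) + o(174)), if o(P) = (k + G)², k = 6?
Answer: 75644/4729 ≈ 15.996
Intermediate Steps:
G = -½ (G = -2*¼ = -½ ≈ -0.50000)
o(P) = 121/4 (o(P) = (6 - ½)² = (11/2)² = 121/4)
(43352 - 24441)/(-3*16*(-24) + o(174)) = (43352 - 24441)/(-3*16*(-24) + 121/4) = 18911/(-48*(-24) + 121/4) = 18911/(1152 + 121/4) = 18911/(4729/4) = 18911*(4/4729) = 75644/4729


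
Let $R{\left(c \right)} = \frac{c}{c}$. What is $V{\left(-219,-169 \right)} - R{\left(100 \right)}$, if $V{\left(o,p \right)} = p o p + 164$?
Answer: $-6254696$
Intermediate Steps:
$R{\left(c \right)} = 1$
$V{\left(o,p \right)} = 164 + o p^{2}$ ($V{\left(o,p \right)} = o p p + 164 = o p^{2} + 164 = 164 + o p^{2}$)
$V{\left(-219,-169 \right)} - R{\left(100 \right)} = \left(164 - 219 \left(-169\right)^{2}\right) - 1 = \left(164 - 6254859\right) - 1 = -6254695 - 1 = -6254696$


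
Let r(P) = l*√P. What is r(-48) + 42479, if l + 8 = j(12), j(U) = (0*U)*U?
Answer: 42479 - 32*I*√3 ≈ 42479.0 - 55.426*I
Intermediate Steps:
j(U) = 0 (j(U) = 0*U = 0)
l = -8 (l = -8 + 0 = -8)
r(P) = -8*√P
r(-48) + 42479 = -32*I*√3 + 42479 = 42479 - 32*I*√3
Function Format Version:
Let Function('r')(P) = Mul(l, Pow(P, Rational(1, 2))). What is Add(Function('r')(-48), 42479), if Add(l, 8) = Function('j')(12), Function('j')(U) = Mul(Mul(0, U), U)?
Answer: Add(42479, Mul(-32, I, Pow(3, Rational(1, 2)))) ≈ Add(42479., Mul(-55.426, I))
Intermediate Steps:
Function('j')(U) = 0 (Function('j')(U) = Mul(0, U) = 0)
l = -8 (l = Add(-8, 0) = -8)
Function('r')(P) = Mul(-8, Pow(P, Rational(1, 2)))
Add(Function('r')(-48), 42479) = Add(Mul(-8, Pow(-48, Rational(1, 2))), 42479) = Add(Mul(-8, Mul(4, I, Pow(3, Rational(1, 2)))), 42479) = Add(Mul(-32, I, Pow(3, Rational(1, 2))), 42479) = Add(42479, Mul(-32, I, Pow(3, Rational(1, 2))))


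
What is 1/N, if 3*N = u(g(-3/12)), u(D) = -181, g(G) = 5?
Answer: -3/181 ≈ -0.016575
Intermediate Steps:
N = -181/3 (N = (⅓)*(-181) = -181/3 ≈ -60.333)
1/N = 1/(-181/3) = -3/181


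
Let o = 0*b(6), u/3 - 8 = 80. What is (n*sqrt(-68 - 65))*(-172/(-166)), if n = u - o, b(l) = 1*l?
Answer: 22704*I*sqrt(133)/83 ≈ 3154.6*I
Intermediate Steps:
b(l) = l
u = 264 (u = 24 + 3*80 = 24 + 240 = 264)
o = 0 (o = 0*6 = 0)
n = 264 (n = 264 - 1*0 = 264 + 0 = 264)
(n*sqrt(-68 - 65))*(-172/(-166)) = (264*sqrt(-68 - 65))*(-172/(-166)) = (264*sqrt(-133))*(-172*(-1/166)) = (264*(I*sqrt(133)))*(86/83) = (264*I*sqrt(133))*(86/83) = 22704*I*sqrt(133)/83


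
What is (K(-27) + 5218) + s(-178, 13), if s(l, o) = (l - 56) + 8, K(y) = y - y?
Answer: 4992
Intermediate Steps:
K(y) = 0
s(l, o) = -48 + l (s(l, o) = (-56 + l) + 8 = -48 + l)
(K(-27) + 5218) + s(-178, 13) = (0 + 5218) + (-48 - 178) = 5218 - 226 = 4992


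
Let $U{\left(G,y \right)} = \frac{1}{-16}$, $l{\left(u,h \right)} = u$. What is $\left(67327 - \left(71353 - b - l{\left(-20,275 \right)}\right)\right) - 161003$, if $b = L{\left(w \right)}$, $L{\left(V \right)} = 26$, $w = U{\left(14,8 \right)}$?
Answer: $-165023$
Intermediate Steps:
$U{\left(G,y \right)} = - \frac{1}{16}$
$w = - \frac{1}{16} \approx -0.0625$
$b = 26$
$\left(67327 - \left(71353 - b - l{\left(-20,275 \right)}\right)\right) - 161003 = \left(67327 + \left(\left(-20 + 26\right) - 71353\right)\right) - 161003 = \left(67327 + \left(6 - 71353\right)\right) - 161003 = \left(67327 - 71347\right) - 161003 = -4020 - 161003 = -165023$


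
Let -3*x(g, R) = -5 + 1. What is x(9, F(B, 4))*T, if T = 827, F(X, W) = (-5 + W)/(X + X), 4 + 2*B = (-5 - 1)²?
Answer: 3308/3 ≈ 1102.7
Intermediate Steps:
B = 16 (B = -2 + (-5 - 1)²/2 = -2 + (½)*(-6)² = -2 + (½)*36 = -2 + 18 = 16)
F(X, W) = (-5 + W)/(2*X) (F(X, W) = (-5 + W)/((2*X)) = (-5 + W)*(1/(2*X)) = (-5 + W)/(2*X))
x(g, R) = 4/3 (x(g, R) = -(-5 + 1)/3 = -⅓*(-4) = 4/3)
x(9, F(B, 4))*T = (4/3)*827 = 3308/3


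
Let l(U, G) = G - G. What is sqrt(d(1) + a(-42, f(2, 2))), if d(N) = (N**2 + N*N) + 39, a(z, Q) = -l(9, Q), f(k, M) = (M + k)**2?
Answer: sqrt(41) ≈ 6.4031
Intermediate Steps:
l(U, G) = 0
a(z, Q) = 0 (a(z, Q) = -1*0 = 0)
d(N) = 39 + 2*N**2 (d(N) = (N**2 + N**2) + 39 = 2*N**2 + 39 = 39 + 2*N**2)
sqrt(d(1) + a(-42, f(2, 2))) = sqrt((39 + 2*1**2) + 0) = sqrt((39 + 2*1) + 0) = sqrt((39 + 2) + 0) = sqrt(41 + 0) = sqrt(41)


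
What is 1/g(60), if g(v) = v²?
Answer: 1/3600 ≈ 0.00027778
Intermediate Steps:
1/g(60) = 1/(60²) = 1/3600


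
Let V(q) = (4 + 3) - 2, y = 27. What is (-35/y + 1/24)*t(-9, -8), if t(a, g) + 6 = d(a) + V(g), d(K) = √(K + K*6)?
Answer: 271/216 - 271*I*√7/72 ≈ 1.2546 - 9.9583*I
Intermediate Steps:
d(K) = √7*√K (d(K) = √(K + 6*K) = √(7*K) = √7*√K)
V(q) = 5 (V(q) = 7 - 2 = 5)
t(a, g) = -1 + √7*√a (t(a, g) = -6 + (√7*√a + 5) = -6 + (5 + √7*√a) = -1 + √7*√a)
(-35/y + 1/24)*t(-9, -8) = (-35/27 + 1/24)*(-1 + √7*√(-9)) = (-35*1/27 + 1*(1/24))*(-1 + √7*(3*I)) = (-35/27 + 1/24)*(-1 + 3*I*√7) = -271*(-1 + 3*I*√7)/216 = 271/216 - 271*I*√7/72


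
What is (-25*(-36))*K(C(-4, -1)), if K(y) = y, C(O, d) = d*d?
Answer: 900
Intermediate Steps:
C(O, d) = d²
(-25*(-36))*K(C(-4, -1)) = -25*(-36)*(-1)² = 900*1 = 900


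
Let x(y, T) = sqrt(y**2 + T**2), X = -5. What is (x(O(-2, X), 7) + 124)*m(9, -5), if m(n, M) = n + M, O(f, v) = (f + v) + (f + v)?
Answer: 496 + 28*sqrt(5) ≈ 558.61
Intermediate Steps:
O(f, v) = 2*f + 2*v
x(y, T) = sqrt(T**2 + y**2)
m(n, M) = M + n
(x(O(-2, X), 7) + 124)*m(9, -5) = (sqrt(7**2 + (2*(-2) + 2*(-5))**2) + 124)*(-5 + 9) = (sqrt(49 + (-4 - 10)**2) + 124)*4 = (sqrt(49 + (-14)**2) + 124)*4 = (sqrt(49 + 196) + 124)*4 = (sqrt(245) + 124)*4 = (7*sqrt(5) + 124)*4 = (124 + 7*sqrt(5))*4 = 496 + 28*sqrt(5)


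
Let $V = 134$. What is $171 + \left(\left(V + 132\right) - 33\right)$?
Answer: $404$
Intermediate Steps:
$171 + \left(\left(V + 132\right) - 33\right) = 171 + \left(\left(134 + 132\right) - 33\right) = 171 + \left(266 - 33\right) = 171 + 233 = 404$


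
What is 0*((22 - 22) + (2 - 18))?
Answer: 0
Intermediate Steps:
0*((22 - 22) + (2 - 18)) = 0*(0 - 16) = 0*(-16) = 0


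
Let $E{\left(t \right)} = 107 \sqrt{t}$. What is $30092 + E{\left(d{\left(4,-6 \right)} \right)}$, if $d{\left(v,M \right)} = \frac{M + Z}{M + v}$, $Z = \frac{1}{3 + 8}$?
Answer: $30092 + \frac{107 \sqrt{1430}}{22} \approx 30276.0$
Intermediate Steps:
$Z = \frac{1}{11} \approx 0.090909$
$d{\left(v,M \right)} = \frac{\frac{1}{11} + M}{M + v}$ ($d{\left(v,M \right)} = \frac{M + \frac{1}{11}}{M + v} = \frac{\frac{1}{11} + M}{M + v}$)
$30092 + E{\left(d{\left(4,-6 \right)} \right)} = 30092 + 107 \sqrt{\frac{\frac{1}{11} - 6}{-6 + 4}} = 30092 + 107 \sqrt{\frac{1}{-2} \left(- \frac{65}{11}\right)} = 30092 + 107 \sqrt{\left(- \frac{1}{2}\right) \left(- \frac{65}{11}\right)} = 30092 + 107 \sqrt{\frac{65}{22}} = 30092 + 107 \frac{\sqrt{1430}}{22} = 30092 + \frac{107 \sqrt{1430}}{22}$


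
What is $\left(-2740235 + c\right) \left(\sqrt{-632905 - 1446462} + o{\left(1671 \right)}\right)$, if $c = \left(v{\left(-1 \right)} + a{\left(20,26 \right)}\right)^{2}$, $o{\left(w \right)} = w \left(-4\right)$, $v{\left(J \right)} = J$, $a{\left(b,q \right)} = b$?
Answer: $18313317816 - 2739874 i \sqrt{2079367} \approx 1.8313 \cdot 10^{10} - 3.9509 \cdot 10^{9} i$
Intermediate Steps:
$o{\left(w \right)} = - 4 w$
$c = 361$ ($c = \left(-1 + 20\right)^{2} = 19^{2} = 361$)
$\left(-2740235 + c\right) \left(\sqrt{-632905 - 1446462} + o{\left(1671 \right)}\right) = \left(-2740235 + 361\right) \left(\sqrt{-632905 - 1446462} - 6684\right) = - 2739874 \left(\sqrt{-2079367} - 6684\right) = - 2739874 \left(i \sqrt{2079367} - 6684\right) = - 2739874 \left(-6684 + i \sqrt{2079367}\right) = 18313317816 - 2739874 i \sqrt{2079367}$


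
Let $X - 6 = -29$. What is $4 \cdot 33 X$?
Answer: $-3036$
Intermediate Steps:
$X = -23$ ($X = 6 - 29 = -23$)
$4 \cdot 33 X = 4 \cdot 33 \left(-23\right) = 132 \left(-23\right) = -3036$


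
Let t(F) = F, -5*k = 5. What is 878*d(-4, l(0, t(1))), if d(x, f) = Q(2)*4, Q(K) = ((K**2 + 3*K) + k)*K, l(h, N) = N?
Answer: 63216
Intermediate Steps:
k = -1 (k = -1/5*5 = -1)
Q(K) = K*(-1 + K**2 + 3*K) (Q(K) = ((K**2 + 3*K) - 1)*K = (-1 + K**2 + 3*K)*K = K*(-1 + K**2 + 3*K))
d(x, f) = 72 (d(x, f) = (2*(-1 + 2**2 + 3*2))*4 = (2*(-1 + 4 + 6))*4 = (2*9)*4 = 18*4 = 72)
878*d(-4, l(0, t(1))) = 878*72 = 63216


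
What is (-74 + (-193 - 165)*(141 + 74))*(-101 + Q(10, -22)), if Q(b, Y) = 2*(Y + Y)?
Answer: 14561316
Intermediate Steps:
Q(b, Y) = 4*Y (Q(b, Y) = 2*(2*Y) = 4*Y)
(-74 + (-193 - 165)*(141 + 74))*(-101 + Q(10, -22)) = (-74 + (-193 - 165)*(141 + 74))*(-101 + 4*(-22)) = (-74 - 358*215)*(-101 - 88) = (-74 - 76970)*(-189) = -77044*(-189) = 14561316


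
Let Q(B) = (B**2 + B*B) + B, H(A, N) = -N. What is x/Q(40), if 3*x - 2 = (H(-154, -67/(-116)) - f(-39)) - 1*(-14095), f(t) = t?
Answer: 1639709/1127520 ≈ 1.4543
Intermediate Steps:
Q(B) = B + 2*B**2 (Q(B) = (B**2 + B**2) + B = 2*B**2 + B = B + 2*B**2)
x = 1639709/348 (x = 2/3 + ((-(-67)/(-116) - 1*(-39)) - 1*(-14095))/3 = 2/3 + ((-(-67)*(-1)/116 + 39) + 14095)/3 = 2/3 + ((-1*67/116 + 39) + 14095)/3 = 2/3 + ((-67/116 + 39) + 14095)/3 = 2/3 + (4457/116 + 14095)/3 = 2/3 + (1/3)*(1639477/116) = 2/3 + 1639477/348 = 1639709/348 ≈ 4711.8)
x/Q(40) = 1639709/(348*((40*(1 + 2*40)))) = 1639709/(348*((40*(1 + 80)))) = 1639709/(348*((40*81))) = (1639709/348)/3240 = (1639709/348)*(1/3240) = 1639709/1127520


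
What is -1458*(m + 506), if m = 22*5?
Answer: -898128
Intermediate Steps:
m = 110
-1458*(m + 506) = -1458*(110 + 506) = -1458*616 = -898128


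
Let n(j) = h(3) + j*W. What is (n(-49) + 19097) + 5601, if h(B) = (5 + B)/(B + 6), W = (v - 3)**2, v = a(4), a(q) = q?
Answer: 221849/9 ≈ 24650.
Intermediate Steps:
v = 4
W = 1 (W = (4 - 3)**2 = 1**2 = 1)
h(B) = (5 + B)/(6 + B)
n(j) = 8/9 + j (n(j) = (5 + 3)/(6 + 3) + j*1 = 8/9 + j)
(n(-49) + 19097) + 5601 = ((8/9 - 49) + 19097) + 5601 = (-433/9 + 19097) + 5601 = 171440/9 + 5601 = 221849/9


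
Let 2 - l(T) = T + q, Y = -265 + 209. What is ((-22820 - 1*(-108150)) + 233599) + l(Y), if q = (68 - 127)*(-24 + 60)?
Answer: 321111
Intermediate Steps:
Y = -56
q = -2124 (q = -59*36 = -2124)
l(T) = 2126 - T (l(T) = 2 - (T - 2124) = 2 - (-2124 + T) = 2 + (2124 - T) = 2126 - T)
((-22820 - 1*(-108150)) + 233599) + l(Y) = ((-22820 - 1*(-108150)) + 233599) + (2126 - 1*(-56)) = ((-22820 + 108150) + 233599) + (2126 + 56) = (85330 + 233599) + 2182 = 318929 + 2182 = 321111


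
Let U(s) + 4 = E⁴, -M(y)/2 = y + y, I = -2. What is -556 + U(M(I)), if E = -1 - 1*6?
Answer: 1841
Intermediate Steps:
M(y) = -4*y (M(y) = -2*(y + y) = -4*y)
E = -7 (E = -1 - 6 = -7)
U(s) = 2397 (U(s) = -4 + (-7)⁴ = -4 + 2401 = 2397)
-556 + U(M(I)) = -556 + 2397 = 1841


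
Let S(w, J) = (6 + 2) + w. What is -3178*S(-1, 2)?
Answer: -22246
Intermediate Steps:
S(w, J) = 8 + w
-3178*S(-1, 2) = -3178*(8 - 1) = -3178*7 = -22246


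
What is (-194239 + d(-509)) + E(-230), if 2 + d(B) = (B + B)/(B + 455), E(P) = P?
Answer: -5250208/27 ≈ -1.9445e+5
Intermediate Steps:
d(B) = -2 + 2*B/(455 + B) (d(B) = -2 + (B + B)/(B + 455) = -2 + (2*B)/(455 + B) = -2 + 2*B/(455 + B))
(-194239 + d(-509)) + E(-230) = (-194239 - 910/(455 - 509)) - 230 = (-194239 - 910/(-54)) - 230 = (-194239 - 910*(-1/54)) - 230 = (-194239 + 455/27) - 230 = -5243998/27 - 230 = -5250208/27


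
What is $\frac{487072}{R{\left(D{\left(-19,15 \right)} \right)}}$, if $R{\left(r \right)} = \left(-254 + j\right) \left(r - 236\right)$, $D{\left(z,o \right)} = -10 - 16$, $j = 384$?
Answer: $- \frac{121768}{8515} \approx -14.3$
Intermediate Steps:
$D{\left(z,o \right)} = -26$ ($D{\left(z,o \right)} = -10 - 16 = -26$)
$R{\left(r \right)} = -30680 + 130 r$ ($R{\left(r \right)} = \left(-254 + 384\right) \left(r - 236\right) = 130 \left(-236 + r\right) = -30680 + 130 r$)
$\frac{487072}{R{\left(D{\left(-19,15 \right)} \right)}} = \frac{487072}{-30680 + 130 \left(-26\right)} = \frac{487072}{-30680 - 3380} = \frac{487072}{-34060} = 487072 \left(- \frac{1}{34060}\right) = - \frac{121768}{8515}$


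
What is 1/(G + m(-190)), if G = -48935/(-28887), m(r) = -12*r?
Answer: 28887/65911295 ≈ 0.00043827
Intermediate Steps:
G = 48935/28887 (G = -48935*(-1/28887) = 48935/28887 ≈ 1.6940)
1/(G + m(-190)) = 1/(48935/28887 - 12*(-190)) = 1/(48935/28887 + 2280) = 1/(65911295/28887) = 28887/65911295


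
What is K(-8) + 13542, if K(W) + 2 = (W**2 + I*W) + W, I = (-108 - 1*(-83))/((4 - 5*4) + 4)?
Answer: 40738/3 ≈ 13579.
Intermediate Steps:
I = 25/12 (I = (-108 + 83)/((4 - 20) + 4) = -25/(-16 + 4) = -25/(-12) = -25*(-1/12) = 25/12 ≈ 2.0833)
K(W) = -2 + W**2 + 37*W/12 (K(W) = -2 + ((W**2 + 25*W/12) + W) = -2 + (W**2 + 37*W/12) = -2 + W**2 + 37*W/12)
K(-8) + 13542 = (-2 + (-8)**2 + (37/12)*(-8)) + 13542 = (-2 + 64 - 74/3) + 13542 = 112/3 + 13542 = 40738/3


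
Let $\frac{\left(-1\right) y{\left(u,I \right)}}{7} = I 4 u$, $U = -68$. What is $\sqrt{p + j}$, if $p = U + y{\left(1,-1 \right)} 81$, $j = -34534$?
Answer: $i \sqrt{32334} \approx 179.82 i$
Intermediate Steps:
$y{\left(u,I \right)} = - 28 I u$ ($y{\left(u,I \right)} = - 7 I 4 u = - 7 \cdot 4 I u = - 28 I u$)
$p = 2200$ ($p = -68 + \left(-28\right) \left(-1\right) 1 \cdot 81 = -68 + 28 \cdot 81 = -68 + 2268 = 2200$)
$\sqrt{p + j} = \sqrt{2200 - 34534} = \sqrt{-32334} = i \sqrt{32334}$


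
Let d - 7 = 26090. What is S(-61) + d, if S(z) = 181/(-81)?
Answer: 2113676/81 ≈ 26095.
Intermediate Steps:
S(z) = -181/81 (S(z) = 181*(-1/81) = -181/81)
d = 26097 (d = 7 + 26090 = 26097)
S(-61) + d = -181/81 + 26097 = 2113676/81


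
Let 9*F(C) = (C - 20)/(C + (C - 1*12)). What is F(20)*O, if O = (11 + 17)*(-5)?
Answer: 0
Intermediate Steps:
O = -140 (O = 28*(-5) = -140)
F(C) = (-20 + C)/(9*(-12 + 2*C)) (F(C) = ((C - 20)/(C + (C - 1*12)))/9 = ((-20 + C)/(C + (C - 12)))/9 = ((-20 + C)/(C + (-12 + C)))/9 = ((-20 + C)/(-12 + 2*C))/9 = (-20 + C)/(9*(-12 + 2*C)))
F(20)*O = ((-20 + 20)/(18*(-6 + 20)))*(-140) = ((1/18)*0/14)*(-140) = ((1/18)*(1/14)*0)*(-140) = 0*(-140) = 0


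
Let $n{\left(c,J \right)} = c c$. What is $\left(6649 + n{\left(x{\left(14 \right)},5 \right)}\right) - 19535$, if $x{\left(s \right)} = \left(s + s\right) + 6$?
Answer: $-11730$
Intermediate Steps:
$x{\left(s \right)} = 6 + 2 s$ ($x{\left(s \right)} = 2 s + 6 = 6 + 2 s$)
$n{\left(c,J \right)} = c^{2}$
$\left(6649 + n{\left(x{\left(14 \right)},5 \right)}\right) - 19535 = \left(6649 + \left(6 + 2 \cdot 14\right)^{2}\right) - 19535 = \left(6649 + \left(6 + 28\right)^{2}\right) - 19535 = \left(6649 + 34^{2}\right) - 19535 = \left(6649 + 1156\right) - 19535 = 7805 - 19535 = -11730$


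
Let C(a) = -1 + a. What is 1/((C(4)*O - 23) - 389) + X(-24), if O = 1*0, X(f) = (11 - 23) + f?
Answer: -14833/412 ≈ -36.002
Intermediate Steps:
X(f) = -12 + f
O = 0
1/((C(4)*O - 23) - 389) + X(-24) = 1/(((-1 + 4)*0 - 23) - 389) + (-12 - 24) = 1/((3*0 - 23) - 389) - 36 = 1/((0 - 23) - 389) - 36 = 1/(-23 - 389) - 36 = 1/(-412) - 36 = -1/412 - 36 = -14833/412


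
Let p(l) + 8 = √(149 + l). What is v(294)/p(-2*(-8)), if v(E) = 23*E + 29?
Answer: 54328/101 + 6791*√165/101 ≈ 1401.6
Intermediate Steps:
p(l) = -8 + √(149 + l)
v(E) = 29 + 23*E
v(294)/p(-2*(-8)) = (29 + 23*294)/(-8 + √(149 - 2*(-8))) = (29 + 6762)/(-8 + √(149 + 16)) = 6791/(-8 + √165)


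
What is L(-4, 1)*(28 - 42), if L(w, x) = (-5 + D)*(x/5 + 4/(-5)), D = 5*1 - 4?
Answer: -168/5 ≈ -33.600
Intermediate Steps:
D = 1 (D = 5 - 4 = 1)
L(w, x) = 16/5 - 4*x/5 (L(w, x) = (-5 + 1)*(x/5 + 4/(-5)) = -4*(x*(1/5) + 4*(-1/5)) = -4*(x/5 - 4/5) = -4*(-4/5 + x/5) = 16/5 - 4*x/5)
L(-4, 1)*(28 - 42) = (16/5 - 4/5*1)*(28 - 42) = (16/5 - 4/5)*(-14) = (12/5)*(-14) = -168/5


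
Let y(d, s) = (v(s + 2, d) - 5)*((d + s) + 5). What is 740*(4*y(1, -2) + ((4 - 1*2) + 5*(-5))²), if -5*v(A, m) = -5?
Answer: 344100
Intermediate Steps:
v(A, m) = 1 (v(A, m) = -⅕*(-5) = 1)
y(d, s) = -20 - 4*d - 4*s (y(d, s) = (1 - 5)*((d + s) + 5) = -4*(5 + d + s) = -20 - 4*d - 4*s)
740*(4*y(1, -2) + ((4 - 1*2) + 5*(-5))²) = 740*(4*(-20 - 4*1 - 4*(-2)) + ((4 - 1*2) + 5*(-5))²) = 740*(4*(-20 - 4 + 8) + ((4 - 2) - 25)²) = 740*(4*(-16) + (2 - 25)²) = 740*(-64 + (-23)²) = 740*(-64 + 529) = 740*465 = 344100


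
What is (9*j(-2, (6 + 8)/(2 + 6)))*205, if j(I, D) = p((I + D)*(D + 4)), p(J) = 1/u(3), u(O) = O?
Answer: 615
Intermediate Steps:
p(J) = ⅓ (p(J) = 1/3 = ⅓)
j(I, D) = ⅓
(9*j(-2, (6 + 8)/(2 + 6)))*205 = (9*(⅓))*205 = 3*205 = 615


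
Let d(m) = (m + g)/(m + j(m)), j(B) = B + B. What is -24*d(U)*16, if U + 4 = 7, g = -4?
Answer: 128/3 ≈ 42.667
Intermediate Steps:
U = 3 (U = -4 + 7 = 3)
j(B) = 2*B
d(m) = (-4 + m)/(3*m) (d(m) = (m - 4)/(m + 2*m) = (-4 + m)/((3*m)) = (-4 + m)*(1/(3*m)) = (-4 + m)/(3*m))
-24*d(U)*16 = -8*(-4 + 3)/3*16 = -8*(-1)/3*16 = -24*(-⅑)*16 = (8/3)*16 = 128/3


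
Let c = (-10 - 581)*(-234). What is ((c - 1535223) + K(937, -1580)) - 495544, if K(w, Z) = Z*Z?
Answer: 603927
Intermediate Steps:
K(w, Z) = Z²
c = 138294 (c = -591*(-234) = 138294)
((c - 1535223) + K(937, -1580)) - 495544 = ((138294 - 1535223) + (-1580)²) - 495544 = (-1396929 + 2496400) - 495544 = 1099471 - 495544 = 603927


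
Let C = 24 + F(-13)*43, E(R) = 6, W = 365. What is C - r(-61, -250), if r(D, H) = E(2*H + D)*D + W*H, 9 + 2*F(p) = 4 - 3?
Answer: 91468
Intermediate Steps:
F(p) = -4 (F(p) = -9/2 + (4 - 3)/2 = -9/2 + (½)*1 = -9/2 + ½ = -4)
r(D, H) = 6*D + 365*H
C = -148 (C = 24 - 4*43 = 24 - 172 = -148)
C - r(-61, -250) = -148 - (6*(-61) + 365*(-250)) = -148 - (-366 - 91250) = -148 - 1*(-91616) = -148 + 91616 = 91468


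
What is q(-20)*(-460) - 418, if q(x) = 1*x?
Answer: 8782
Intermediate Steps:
q(x) = x
q(-20)*(-460) - 418 = -20*(-460) - 418 = 9200 - 418 = 8782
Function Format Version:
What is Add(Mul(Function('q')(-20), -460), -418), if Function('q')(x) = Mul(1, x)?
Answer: 8782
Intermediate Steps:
Function('q')(x) = x
Add(Mul(Function('q')(-20), -460), -418) = Add(Mul(-20, -460), -418) = Add(9200, -418) = 8782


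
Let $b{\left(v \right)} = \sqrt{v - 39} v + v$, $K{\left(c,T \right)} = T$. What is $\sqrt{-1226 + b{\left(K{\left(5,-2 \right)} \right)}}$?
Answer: $\sqrt{-1228 - 2 i \sqrt{41}} \approx 0.1827 - 35.043 i$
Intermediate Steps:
$b{\left(v \right)} = v + v \sqrt{-39 + v}$ ($b{\left(v \right)} = \sqrt{-39 + v} v + v = v \sqrt{-39 + v} + v = v + v \sqrt{-39 + v}$)
$\sqrt{-1226 + b{\left(K{\left(5,-2 \right)} \right)}} = \sqrt{-1226 - 2 \left(1 + \sqrt{-39 - 2}\right)} = \sqrt{-1226 - 2 \left(1 + \sqrt{-41}\right)} = \sqrt{-1226 - 2 \left(1 + i \sqrt{41}\right)} = \sqrt{-1226 - \left(2 + 2 i \sqrt{41}\right)} = \sqrt{-1228 - 2 i \sqrt{41}}$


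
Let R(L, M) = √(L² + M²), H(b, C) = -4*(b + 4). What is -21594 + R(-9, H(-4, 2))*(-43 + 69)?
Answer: -21360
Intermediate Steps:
H(b, C) = -16 - 4*b (H(b, C) = -4*(4 + b) = -16 - 4*b)
-21594 + R(-9, H(-4, 2))*(-43 + 69) = -21594 + √((-9)² + (-16 - 4*(-4))²)*(-43 + 69) = -21594 + √(81 + (-16 + 16)²)*26 = -21594 + √(81 + 0²)*26 = -21594 + √(81 + 0)*26 = -21594 + √81*26 = -21594 + 9*26 = -21594 + 234 = -21360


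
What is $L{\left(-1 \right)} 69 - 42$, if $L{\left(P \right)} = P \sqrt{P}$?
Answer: $-42 - 69 i \approx -42.0 - 69.0 i$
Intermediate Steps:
$L{\left(P \right)} = P^{\frac{3}{2}}$
$L{\left(-1 \right)} 69 - 42 = \left(-1\right)^{\frac{3}{2}} \cdot 69 - 42 = - i 69 - 42 = - 69 i - 42 = -42 - 69 i$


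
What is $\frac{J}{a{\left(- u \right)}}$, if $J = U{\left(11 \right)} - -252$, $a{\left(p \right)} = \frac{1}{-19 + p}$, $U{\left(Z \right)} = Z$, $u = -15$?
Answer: $-1052$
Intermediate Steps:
$J = 263$ ($J = 11 - -252 = 11 + 252 = 263$)
$\frac{J}{a{\left(- u \right)}} = \frac{263}{\frac{1}{-19 - -15}} = \frac{263}{\frac{1}{-19 + 15}} = \frac{263}{\frac{1}{-4}} = \frac{263}{- \frac{1}{4}} = 263 \left(-4\right) = -1052$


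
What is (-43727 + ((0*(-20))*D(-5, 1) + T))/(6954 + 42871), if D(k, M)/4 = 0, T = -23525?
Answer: -67252/49825 ≈ -1.3498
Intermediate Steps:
D(k, M) = 0 (D(k, M) = 4*0 = 0)
(-43727 + ((0*(-20))*D(-5, 1) + T))/(6954 + 42871) = (-43727 + ((0*(-20))*0 - 23525))/(6954 + 42871) = (-43727 + (0*0 - 23525))/49825 = (-43727 + (0 - 23525))*(1/49825) = (-43727 - 23525)*(1/49825) = -67252*1/49825 = -67252/49825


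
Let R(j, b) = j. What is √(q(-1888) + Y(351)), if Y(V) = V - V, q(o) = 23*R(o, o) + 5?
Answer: I*√43419 ≈ 208.37*I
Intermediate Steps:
q(o) = 5 + 23*o (q(o) = 23*o + 5 = 5 + 23*o)
Y(V) = 0
√(q(-1888) + Y(351)) = √((5 + 23*(-1888)) + 0) = √((5 - 43424) + 0) = √(-43419 + 0) = √(-43419) = I*√43419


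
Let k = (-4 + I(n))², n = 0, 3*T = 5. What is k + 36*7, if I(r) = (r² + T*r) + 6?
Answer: 256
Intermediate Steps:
T = 5/3 (T = (⅓)*5 = 5/3 ≈ 1.6667)
I(r) = 6 + r² + 5*r/3 (I(r) = (r² + 5*r/3) + 6 = 6 + r² + 5*r/3)
k = 4 (k = (-4 + (6 + 0² + (5/3)*0))² = (-4 + (6 + 0 + 0))² = (-4 + 6)² = 2² = 4)
k + 36*7 = 4 + 36*7 = 4 + 252 = 256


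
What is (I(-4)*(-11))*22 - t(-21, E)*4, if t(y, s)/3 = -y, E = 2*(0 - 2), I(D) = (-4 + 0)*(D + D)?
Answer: -7996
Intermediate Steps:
I(D) = -8*D
E = -4 (E = 2*(-2) = -4)
t(y, s) = -3*y (t(y, s) = 3*(-y) = -3*y)
(I(-4)*(-11))*22 - t(-21, E)*4 = (-8*(-4)*(-11))*22 - (-3*(-21))*4 = (32*(-11))*22 - 63*4 = -352*22 - 1*252 = -7744 - 252 = -7996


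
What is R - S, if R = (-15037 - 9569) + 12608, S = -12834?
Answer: 836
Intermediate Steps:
R = -11998 (R = -24606 + 12608 = -11998)
R - S = -11998 - 1*(-12834) = -11998 + 12834 = 836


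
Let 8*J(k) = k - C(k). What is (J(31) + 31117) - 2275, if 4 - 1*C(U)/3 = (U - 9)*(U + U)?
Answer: 234847/8 ≈ 29356.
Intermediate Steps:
C(U) = 12 - 6*U*(-9 + U) (C(U) = 12 - 3*(U - 9)*(U + U) = 12 - 3*(-9 + U)*2*U = 12 - 6*U*(-9 + U))
J(k) = -3/2 - 53*k/8 + 3*k**2/4 (J(k) = (k - (12 - 6*k**2 + 54*k))/8 = (k + (-12 - 54*k + 6*k**2))/8 = (-12 - 53*k + 6*k**2)/8 = -3/2 - 53*k/8 + 3*k**2/4)
(J(31) + 31117) - 2275 = ((-3/2 - 53/8*31 + (3/4)*31**2) + 31117) - 2275 = ((-3/2 - 1643/8 + (3/4)*961) + 31117) - 2275 = ((-3/2 - 1643/8 + 2883/4) + 31117) - 2275 = (4111/8 + 31117) - 2275 = 253047/8 - 2275 = 234847/8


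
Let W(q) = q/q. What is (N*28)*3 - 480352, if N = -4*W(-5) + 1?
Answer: -480604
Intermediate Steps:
W(q) = 1
N = -3 (N = -4*1 + 1 = -4 + 1 = -3)
(N*28)*3 - 480352 = -3*28*3 - 480352 = -84*3 - 480352 = -252 - 480352 = -480604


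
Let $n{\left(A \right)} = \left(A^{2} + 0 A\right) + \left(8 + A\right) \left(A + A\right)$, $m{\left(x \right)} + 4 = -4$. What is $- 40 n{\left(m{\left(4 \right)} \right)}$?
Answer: $-2560$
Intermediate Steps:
$m{\left(x \right)} = -8$ ($m{\left(x \right)} = -4 - 4 = -8$)
$n{\left(A \right)} = A^{2} + 2 A \left(8 + A\right)$ ($n{\left(A \right)} = \left(A^{2} + 0\right) + \left(8 + A\right) 2 A = A^{2} + 2 A \left(8 + A\right)$)
$- 40 n{\left(m{\left(4 \right)} \right)} = - 40 \left(- 8 \left(16 + 3 \left(-8\right)\right)\right) = - 40 \left(- 8 \left(16 - 24\right)\right) = - 40 \left(\left(-8\right) \left(-8\right)\right) = \left(-40\right) 64 = -2560$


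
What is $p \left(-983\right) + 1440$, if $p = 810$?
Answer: $-794790$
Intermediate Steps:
$p \left(-983\right) + 1440 = 810 \left(-983\right) + 1440 = -796230 + 1440 = -794790$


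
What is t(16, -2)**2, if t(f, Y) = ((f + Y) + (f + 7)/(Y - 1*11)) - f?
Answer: 2401/169 ≈ 14.207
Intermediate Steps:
t(f, Y) = Y + (7 + f)/(-11 + Y) (t(f, Y) = ((Y + f) + (7 + f)/(Y - 11)) - f = ((Y + f) + (7 + f)/(-11 + Y)) - f = (Y + f + (7 + f)/(-11 + Y)) - f = Y + (7 + f)/(-11 + Y))
t(16, -2)**2 = ((7 + 16 + (-2)**2 - 11*(-2))/(-11 - 2))**2 = ((7 + 16 + 4 + 22)/(-13))**2 = (-1/13*49)**2 = (-49/13)**2 = 2401/169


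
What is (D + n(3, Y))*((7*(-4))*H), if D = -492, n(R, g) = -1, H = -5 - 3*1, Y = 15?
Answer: -110432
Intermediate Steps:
H = -8 (H = -5 - 3 = -8)
(D + n(3, Y))*((7*(-4))*H) = (-492 - 1)*((7*(-4))*(-8)) = -(-13804)*(-8) = -493*224 = -110432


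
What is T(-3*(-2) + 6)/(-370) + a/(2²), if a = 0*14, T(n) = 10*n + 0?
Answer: -12/37 ≈ -0.32432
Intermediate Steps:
T(n) = 10*n
a = 0
T(-3*(-2) + 6)/(-370) + a/(2²) = (10*(-3*(-2) + 6))/(-370) + 0/(2²) = (10*(6 + 6))*(-1/370) + 0/4 = (10*12)*(-1/370) + 0*(¼) = 120*(-1/370) + 0 = -12/37 + 0 = -12/37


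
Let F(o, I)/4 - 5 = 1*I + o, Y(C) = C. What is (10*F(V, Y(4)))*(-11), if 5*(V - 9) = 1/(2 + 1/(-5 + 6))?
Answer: -23848/3 ≈ -7949.3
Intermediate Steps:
V = 136/15 (V = 9 + 1/(5*(2 + 1/(-5 + 6))) = 9 + 1/(5*(2 + 1/1)) = 9 + 1/(5*(2 + 1)) = 9 + (1/5)/3 = 9 + (1/5)*(1/3) = 9 + 1/15 = 136/15 ≈ 9.0667)
F(o, I) = 20 + 4*I + 4*o (F(o, I) = 20 + 4*(1*I + o) = 20 + 4*(I + o) = 20 + (4*I + 4*o) = 20 + 4*I + 4*o)
(10*F(V, Y(4)))*(-11) = (10*(20 + 4*4 + 4*(136/15)))*(-11) = (10*(20 + 16 + 544/15))*(-11) = (10*(1084/15))*(-11) = (2168/3)*(-11) = -23848/3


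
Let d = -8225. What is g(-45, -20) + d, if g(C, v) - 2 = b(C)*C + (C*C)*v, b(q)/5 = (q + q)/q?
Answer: -49173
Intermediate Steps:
b(q) = 10 (b(q) = 5*((q + q)/q) = 5*((2*q)/q) = 5*2 = 10)
g(C, v) = 2 + 10*C + v*C² (g(C, v) = 2 + (10*C + (C*C)*v) = 2 + (10*C + C²*v) = 2 + (10*C + v*C²) = 2 + 10*C + v*C²)
g(-45, -20) + d = (2 + 10*(-45) - 20*(-45)²) - 8225 = (2 - 450 - 20*2025) - 8225 = (2 - 450 - 40500) - 8225 = -40948 - 8225 = -49173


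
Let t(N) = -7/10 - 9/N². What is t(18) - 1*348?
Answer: -62771/180 ≈ -348.73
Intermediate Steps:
t(N) = -7/10 - 9/N² (t(N) = -7*⅒ - 9/N² = -7/10 - 9/N²)
t(18) - 1*348 = (-7/10 - 9/18²) - 1*348 = (-7/10 - 9*1/324) - 348 = (-7/10 - 1/36) - 348 = -131/180 - 348 = -62771/180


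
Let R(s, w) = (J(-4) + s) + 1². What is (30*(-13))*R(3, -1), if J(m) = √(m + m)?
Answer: -1560 - 780*I*√2 ≈ -1560.0 - 1103.1*I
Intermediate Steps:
J(m) = √2*√m (J(m) = √(2*m) = √2*√m)
R(s, w) = 1 + s + 2*I*√2 (R(s, w) = (√2*√(-4) + s) + 1² = (√2*(2*I) + s) + 1 = (2*I*√2 + s) + 1 = (s + 2*I*√2) + 1 = 1 + s + 2*I*√2)
(30*(-13))*R(3, -1) = (30*(-13))*(1 + 3 + 2*I*√2) = -390*(4 + 2*I*√2) = -1560 - 780*I*√2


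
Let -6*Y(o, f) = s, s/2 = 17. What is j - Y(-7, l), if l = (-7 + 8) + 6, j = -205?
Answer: -598/3 ≈ -199.33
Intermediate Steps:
s = 34 (s = 2*17 = 34)
l = 7 (l = 1 + 6 = 7)
Y(o, f) = -17/3 (Y(o, f) = -⅙*34 = -17/3)
j - Y(-7, l) = -205 - 1*(-17/3) = -205 + 17/3 = -598/3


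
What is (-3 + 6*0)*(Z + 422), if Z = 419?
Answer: -2523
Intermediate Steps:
(-3 + 6*0)*(Z + 422) = (-3 + 6*0)*(419 + 422) = (-3 + 0)*841 = -3*841 = -2523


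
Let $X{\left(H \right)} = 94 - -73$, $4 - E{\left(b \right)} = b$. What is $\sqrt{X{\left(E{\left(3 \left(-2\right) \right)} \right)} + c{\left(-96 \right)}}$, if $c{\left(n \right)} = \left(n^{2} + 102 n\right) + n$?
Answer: $i \sqrt{505} \approx 22.472 i$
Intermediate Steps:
$E{\left(b \right)} = 4 - b$
$X{\left(H \right)} = 167$ ($X{\left(H \right)} = 94 + 73 = 167$)
$c{\left(n \right)} = n^{2} + 103 n$
$\sqrt{X{\left(E{\left(3 \left(-2\right) \right)} \right)} + c{\left(-96 \right)}} = \sqrt{167 - 96 \left(103 - 96\right)} = \sqrt{167 - 672} = \sqrt{-505} = i \sqrt{505}$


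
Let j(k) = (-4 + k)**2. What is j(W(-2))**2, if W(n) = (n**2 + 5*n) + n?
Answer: 20736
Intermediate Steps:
W(n) = n**2 + 6*n
j(W(-2))**2 = ((-4 - 2*(6 - 2))**2)**2 = ((-4 - 2*4)**2)**2 = ((-4 - 8)**2)**2 = ((-12)**2)**2 = 144**2 = 20736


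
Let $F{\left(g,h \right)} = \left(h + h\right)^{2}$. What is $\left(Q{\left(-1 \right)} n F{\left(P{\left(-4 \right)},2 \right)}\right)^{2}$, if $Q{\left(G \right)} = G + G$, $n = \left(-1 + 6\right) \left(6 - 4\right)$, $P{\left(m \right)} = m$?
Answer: $102400$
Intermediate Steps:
$F{\left(g,h \right)} = 4 h^{2}$ ($F{\left(g,h \right)} = \left(2 h\right)^{2} = 4 h^{2}$)
$n = 10$ ($n = 5 \cdot 2 = 10$)
$Q{\left(G \right)} = 2 G$
$\left(Q{\left(-1 \right)} n F{\left(P{\left(-4 \right)},2 \right)}\right)^{2} = \left(2 \left(-1\right) 10 \cdot 4 \cdot 2^{2}\right)^{2} = \left(\left(-2\right) 10 \cdot 4 \cdot 4\right)^{2} = \left(\left(-20\right) 16\right)^{2} = \left(-320\right)^{2} = 102400$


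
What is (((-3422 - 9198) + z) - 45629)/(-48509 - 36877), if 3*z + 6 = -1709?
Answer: 88231/128079 ≈ 0.68888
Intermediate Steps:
z = -1715/3 (z = -2 + (1/3)*(-1709) = -2 - 1709/3 = -1715/3 ≈ -571.67)
(((-3422 - 9198) + z) - 45629)/(-48509 - 36877) = (((-3422 - 9198) - 1715/3) - 45629)/(-48509 - 36877) = ((-12620 - 1715/3) - 45629)/(-85386) = (-39575/3 - 45629)*(-1/85386) = -176462/3*(-1/85386) = 88231/128079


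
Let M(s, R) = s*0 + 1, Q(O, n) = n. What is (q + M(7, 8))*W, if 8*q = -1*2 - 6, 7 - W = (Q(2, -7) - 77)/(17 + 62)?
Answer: 0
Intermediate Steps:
M(s, R) = 1 (M(s, R) = 0 + 1 = 1)
W = 637/79 (W = 7 - (-7 - 77)/(17 + 62) = 7 - (-84)/79 = 7 - 1*(-84/79) = 7 + 84/79 = 637/79 ≈ 8.0633)
q = -1 (q = (-1*2 - 6)/8 = (-2 - 6)/8 = (1/8)*(-8) = -1)
(q + M(7, 8))*W = (-1 + 1)*(637/79) = 0*(637/79) = 0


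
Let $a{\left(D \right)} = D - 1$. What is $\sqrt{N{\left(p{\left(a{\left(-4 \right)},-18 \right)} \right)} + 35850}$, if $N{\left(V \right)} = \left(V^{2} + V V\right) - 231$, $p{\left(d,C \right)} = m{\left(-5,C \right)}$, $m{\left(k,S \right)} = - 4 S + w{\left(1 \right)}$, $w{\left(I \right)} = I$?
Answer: $\sqrt{46277} \approx 215.12$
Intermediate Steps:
$a{\left(D \right)} = -1 + D$
$m{\left(k,S \right)} = 1 - 4 S$ ($m{\left(k,S \right)} = - 4 S + 1 = 1 - 4 S$)
$p{\left(d,C \right)} = 1 - 4 C$
$N{\left(V \right)} = -231 + 2 V^{2}$ ($N{\left(V \right)} = \left(V^{2} + V^{2}\right) - 231 = 2 V^{2} - 231 = -231 + 2 V^{2}$)
$\sqrt{N{\left(p{\left(a{\left(-4 \right)},-18 \right)} \right)} + 35850} = \sqrt{\left(-231 + 2 \left(1 - -72\right)^{2}\right) + 35850} = \sqrt{\left(-231 + 2 \left(1 + 72\right)^{2}\right) + 35850} = \sqrt{\left(-231 + 2 \cdot 73^{2}\right) + 35850} = \sqrt{\left(-231 + 2 \cdot 5329\right) + 35850} = \sqrt{\left(-231 + 10658\right) + 35850} = \sqrt{10427 + 35850} = \sqrt{46277}$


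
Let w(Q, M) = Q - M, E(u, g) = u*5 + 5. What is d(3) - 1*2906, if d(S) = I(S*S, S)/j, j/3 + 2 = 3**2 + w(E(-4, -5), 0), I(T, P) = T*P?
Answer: -23257/8 ≈ -2907.1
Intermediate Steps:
E(u, g) = 5 + 5*u (E(u, g) = 5*u + 5 = 5 + 5*u)
I(T, P) = P*T
j = -24 (j = -6 + 3*(3**2 + ((5 + 5*(-4)) - 1*0)) = -6 + 3*(9 + ((5 - 20) + 0)) = -6 + 3*(9 + (-15 + 0)) = -6 + 3*(9 - 15) = -6 + 3*(-6) = -6 - 18 = -24)
d(S) = -S**3/24 (d(S) = (S*(S*S))/(-24) = (S*S**2)*(-1/24) = S**3*(-1/24) = -S**3/24)
d(3) - 1*2906 = -1/24*3**3 - 1*2906 = -1/24*27 - 2906 = -9/8 - 2906 = -23257/8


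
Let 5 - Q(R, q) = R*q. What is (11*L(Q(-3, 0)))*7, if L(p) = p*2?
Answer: 770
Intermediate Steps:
Q(R, q) = 5 - R*q
L(p) = 2*p
(11*L(Q(-3, 0)))*7 = (11*(2*(5 - 1*(-3)*0)))*7 = (11*(2*(5 + 0)))*7 = (11*(2*5))*7 = (11*10)*7 = 110*7 = 770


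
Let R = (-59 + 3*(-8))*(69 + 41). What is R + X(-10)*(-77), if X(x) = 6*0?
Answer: -9130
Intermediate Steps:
X(x) = 0
R = -9130 (R = (-59 - 24)*110 = -83*110 = -9130)
R + X(-10)*(-77) = -9130 + 0*(-77) = -9130 + 0 = -9130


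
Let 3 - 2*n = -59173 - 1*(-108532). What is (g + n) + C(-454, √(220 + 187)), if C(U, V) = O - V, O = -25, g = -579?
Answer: -25282 - √407 ≈ -25302.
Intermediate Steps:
C(U, V) = -25 - V
n = -24678 (n = 3/2 - (-59173 - 1*(-108532))/2 = 3/2 - (-59173 + 108532)/2 = 3/2 - ½*49359 = 3/2 - 49359/2 = -24678)
(g + n) + C(-454, √(220 + 187)) = (-579 - 24678) + (-25 - √(220 + 187)) = -25257 + (-25 - √407) = -25282 - √407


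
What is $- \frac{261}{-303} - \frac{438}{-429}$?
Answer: $\frac{27187}{14443} \approx 1.8824$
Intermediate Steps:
$- \frac{261}{-303} - \frac{438}{-429} = \left(-261\right) \left(- \frac{1}{303}\right) - - \frac{146}{143} = \frac{87}{101} + \frac{146}{143} = \frac{27187}{14443}$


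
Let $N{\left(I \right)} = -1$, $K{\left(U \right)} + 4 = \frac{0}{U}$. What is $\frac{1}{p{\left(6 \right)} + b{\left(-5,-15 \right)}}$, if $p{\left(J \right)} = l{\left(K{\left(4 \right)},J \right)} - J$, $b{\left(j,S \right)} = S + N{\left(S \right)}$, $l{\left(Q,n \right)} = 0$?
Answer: $- \frac{1}{22} \approx -0.045455$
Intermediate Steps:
$K{\left(U \right)} = -4$ ($K{\left(U \right)} = -4 + \frac{0}{U} = -4 + 0 = -4$)
$b{\left(j,S \right)} = -1 + S$ ($b{\left(j,S \right)} = S - 1 = -1 + S$)
$p{\left(J \right)} = - J$ ($p{\left(J \right)} = 0 - J = - J$)
$\frac{1}{p{\left(6 \right)} + b{\left(-5,-15 \right)}} = \frac{1}{\left(-1\right) 6 - 16} = \frac{1}{-6 - 16} = \frac{1}{-22} = - \frac{1}{22}$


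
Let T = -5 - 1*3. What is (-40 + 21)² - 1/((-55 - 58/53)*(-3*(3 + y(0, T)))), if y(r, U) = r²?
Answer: 9659224/26757 ≈ 361.00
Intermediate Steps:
T = -8 (T = -5 - 3 = -8)
(-40 + 21)² - 1/((-55 - 58/53)*(-3*(3 + y(0, T)))) = (-40 + 21)² - 1/((-55 - 58/53)*(-3*(3 + 0²))) = (-19)² - 1/((-55 - 58*1/53)*(-3*(3 + 0))) = 361 - 1/((-55 - 58/53)*(-3*3)) = 361 - 1/((-2973/53*(-9))) = 361 - 1/26757/53 = 361 - 1*53/26757 = 361 - 53/26757 = 9659224/26757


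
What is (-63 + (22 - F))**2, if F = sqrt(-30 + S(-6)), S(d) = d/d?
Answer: (41 + I*sqrt(29))**2 ≈ 1652.0 + 441.58*I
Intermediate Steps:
S(d) = 1
F = I*sqrt(29) (F = sqrt(-30 + 1) = sqrt(-29) = I*sqrt(29) ≈ 5.3852*I)
(-63 + (22 - F))**2 = (-63 + (22 - I*sqrt(29)))**2 = (-41 - I*sqrt(29))**2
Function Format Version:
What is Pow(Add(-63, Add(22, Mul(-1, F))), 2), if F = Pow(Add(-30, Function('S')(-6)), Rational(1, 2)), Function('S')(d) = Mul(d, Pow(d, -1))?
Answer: Pow(Add(41, Mul(I, Pow(29, Rational(1, 2)))), 2) ≈ Add(1652.0, Mul(441.58, I))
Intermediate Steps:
Function('S')(d) = 1
F = Mul(I, Pow(29, Rational(1, 2))) (F = Pow(Add(-30, 1), Rational(1, 2)) = Pow(-29, Rational(1, 2)) = Mul(I, Pow(29, Rational(1, 2))) ≈ Mul(5.3852, I))
Pow(Add(-63, Add(22, Mul(-1, F))), 2) = Pow(Add(-63, Add(22, Mul(-1, Mul(I, Pow(29, Rational(1, 2)))))), 2) = Pow(Add(-63, Add(22, Mul(-1, I, Pow(29, Rational(1, 2))))), 2) = Pow(Add(-41, Mul(-1, I, Pow(29, Rational(1, 2)))), 2)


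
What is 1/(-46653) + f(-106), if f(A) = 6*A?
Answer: -29671309/46653 ≈ -636.00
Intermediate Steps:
1/(-46653) + f(-106) = 1/(-46653) + 6*(-106) = -1/46653 - 636 = -29671309/46653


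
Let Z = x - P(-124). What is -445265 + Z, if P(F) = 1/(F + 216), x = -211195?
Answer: -60394321/92 ≈ -6.5646e+5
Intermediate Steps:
P(F) = 1/(216 + F)
Z = -19429941/92 (Z = -211195 - 1/(216 - 124) = -211195 - 1/92 = -19429941/92 ≈ -2.1120e+5)
-445265 + Z = -445265 - 19429941/92 = -60394321/92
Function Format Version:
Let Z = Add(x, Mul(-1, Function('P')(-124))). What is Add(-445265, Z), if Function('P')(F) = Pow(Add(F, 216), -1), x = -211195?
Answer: Rational(-60394321, 92) ≈ -6.5646e+5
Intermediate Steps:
Function('P')(F) = Pow(Add(216, F), -1)
Z = Rational(-19429941, 92) (Z = Add(-211195, Mul(-1, Pow(Add(216, -124), -1))) = Add(-211195, Mul(-1, Pow(92, -1))) = Add(-211195, Mul(-1, Rational(1, 92))) = Add(-211195, Rational(-1, 92)) = Rational(-19429941, 92) ≈ -2.1120e+5)
Add(-445265, Z) = Add(-445265, Rational(-19429941, 92)) = Rational(-60394321, 92)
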